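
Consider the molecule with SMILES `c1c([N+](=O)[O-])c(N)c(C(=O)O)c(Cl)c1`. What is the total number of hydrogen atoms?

5

Atom tally by fragment:
  benzene ring core → C:6 H:6
  (− 4 ring H displaced by substituents)
  + NO2 → N:1 O:2
  + NH2 → N:1 H:2
  + COOH → C:1 H:1 O:2
  + Cl → Cl:1
Element totals:
  C: 7
  H: 5
  Cl: 1
  N: 2
  O: 4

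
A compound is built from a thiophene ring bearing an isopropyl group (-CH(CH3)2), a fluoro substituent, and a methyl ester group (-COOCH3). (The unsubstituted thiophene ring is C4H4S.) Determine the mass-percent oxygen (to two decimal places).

15.82%

Atom tally by fragment:
  thiophene ring core → C:4 H:4 S:1
  (− 3 ring H displaced by substituents)
  + CH(CH3)2 → C:3 H:7
  + F → F:1
  + COOCH3 → C:2 H:3 O:2
Element totals:
  C: 9
  H: 11
  F: 1
  O: 2
  S: 1
Molecular formula: C9H11FO2S.
Molar mass = 202.243 g/mol.
Mass from O: 2 × 15.999 = 31.998 g/mol.
%O = 31.998 / 202.243 × 100 = 15.82%.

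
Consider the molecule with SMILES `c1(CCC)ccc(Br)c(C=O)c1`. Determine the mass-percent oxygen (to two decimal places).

7.04%

Atom tally by fragment:
  benzene ring core → C:6 H:6
  (− 3 ring H displaced by substituents)
  + CH2CH2CH3 → C:3 H:7
  + Br → Br:1
  + CHO → C:1 H:1 O:1
Element totals:
  C: 10
  H: 11
  Br: 1
  O: 1
Molecular formula: C10H11BrO.
Molar mass = 227.101 g/mol.
Mass from O: 1 × 15.999 = 15.999 g/mol.
%O = 15.999 / 227.101 × 100 = 7.04%.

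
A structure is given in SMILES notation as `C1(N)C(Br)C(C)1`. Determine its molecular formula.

C4H8BrN

Atom tally by fragment:
  cyclopropane ring core → C:3 H:6
  (− 3 ring H displaced by substituents)
  + NH2 → N:1 H:2
  + Br → Br:1
  + CH3 → C:1 H:3
Element totals:
  C: 4
  H: 8
  Br: 1
  N: 1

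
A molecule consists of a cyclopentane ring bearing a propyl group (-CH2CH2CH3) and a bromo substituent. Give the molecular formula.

Atom tally by fragment:
  cyclopentane ring core → C:5 H:10
  (− 2 ring H displaced by substituents)
  + CH2CH2CH3 → C:3 H:7
  + Br → Br:1
Element totals:
  C: 8
  H: 15
  Br: 1

C8H15Br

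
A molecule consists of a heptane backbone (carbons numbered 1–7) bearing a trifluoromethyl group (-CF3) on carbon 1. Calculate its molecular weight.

168.20 g/mol

Atom tally by fragment:
  F3CCH2 → C:2 H:2 F:3
  CH2 → C:1 H:2
  CH2 → C:1 H:2
  CH2 → C:1 H:2
  CH2 → C:1 H:2
  CH2 → C:1 H:2
  CH3 → C:1 H:3
Element totals:
  C: 8
  H: 15
  F: 3
Molecular formula: C8H15F3.
  M = 8(12.011) + 15(1.008) + 3(18.998)
    = 96.088 + 15.120 + 56.994 = 168.202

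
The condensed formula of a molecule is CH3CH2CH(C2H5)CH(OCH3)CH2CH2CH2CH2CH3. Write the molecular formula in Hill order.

C12H26O

Atom tally by fragment:
  CH3 → C:1 H:3
  CH2 → C:1 H:2
  CH(C2H5) → C:3 H:6
  CH(OCH3) → C:2 H:4 O:1
  CH2 → C:1 H:2
  CH2 → C:1 H:2
  CH2 → C:1 H:2
  CH2 → C:1 H:2
  CH3 → C:1 H:3
Element totals:
  C: 12
  H: 26
  O: 1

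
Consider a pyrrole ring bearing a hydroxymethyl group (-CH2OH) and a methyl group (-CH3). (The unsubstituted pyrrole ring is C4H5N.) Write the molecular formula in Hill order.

C6H9NO

Atom tally by fragment:
  pyrrole ring core → C:4 H:5 N:1
  (− 2 ring H displaced by substituents)
  + CH2OH → C:1 H:3 O:1
  + CH3 → C:1 H:3
Element totals:
  C: 6
  H: 9
  N: 1
  O: 1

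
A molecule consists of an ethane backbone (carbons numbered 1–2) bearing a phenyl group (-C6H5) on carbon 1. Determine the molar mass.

Atom tally by fragment:
  C6H5CH2 → C:7 H:7
  CH3 → C:1 H:3
Element totals:
  C: 8
  H: 10
Molecular formula: C8H10.
  M = 8(12.011) + 10(1.008)
    = 96.088 + 10.080 = 106.168

106.17 g/mol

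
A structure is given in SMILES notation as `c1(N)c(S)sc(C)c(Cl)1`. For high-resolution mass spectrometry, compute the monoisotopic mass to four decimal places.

Atom tally by fragment:
  thiophene ring core → C:4 H:4 S:1
  (− 4 ring H displaced by substituents)
  + NH2 → N:1 H:2
  + SH → S:1 H:1
  + CH3 → C:1 H:3
  + Cl → Cl:1
Element totals:
  C: 5
  H: 6
  Cl: 1
  N: 1
  S: 2
Molecular formula: C5H6ClNS2.
  M = 5(12.0) + 6(1.007825) + 34.968853 + 14.003074 + 2(31.972071)
    = 60.000000 + 6.046950 + 34.968853 + 14.003074 + 63.944142 = 178.963019

178.9630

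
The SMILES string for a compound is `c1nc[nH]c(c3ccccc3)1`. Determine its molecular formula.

C9H8N2

Atom tally by fragment:
  imidazole ring core → C:3 H:4 N:2
  (− 1 ring H displaced by substituents)
  + C6H5 → C:6 H:5
Element totals:
  C: 9
  H: 8
  N: 2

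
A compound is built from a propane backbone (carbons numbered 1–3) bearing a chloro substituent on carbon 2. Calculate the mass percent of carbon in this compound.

45.88%

Atom tally by fragment:
  CH3 → C:1 H:3
  CH(Cl) → C:1 H:1 Cl:1
  CH3 → C:1 H:3
Element totals:
  C: 3
  H: 7
  Cl: 1
Molecular formula: C3H7Cl.
Molar mass = 78.539 g/mol.
Mass from C: 3 × 12.011 = 36.033 g/mol.
%C = 36.033 / 78.539 × 100 = 45.88%.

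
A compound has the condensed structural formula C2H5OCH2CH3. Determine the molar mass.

Atom tally by fragment:
  C2H5OCH2 → C:3 H:7 O:1
  CH3 → C:1 H:3
Element totals:
  C: 4
  H: 10
  O: 1
Molecular formula: C4H10O.
  M = 4(12.011) + 10(1.008) + 15.999
    = 48.044 + 10.080 + 15.999 = 74.123

74.12 g/mol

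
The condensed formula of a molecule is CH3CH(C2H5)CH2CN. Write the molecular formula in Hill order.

C6H11N

Atom tally by fragment:
  CH3 → C:1 H:3
  CH(C2H5) → C:3 H:6
  CH2CN → C:2 H:2 N:1
Element totals:
  C: 6
  H: 11
  N: 1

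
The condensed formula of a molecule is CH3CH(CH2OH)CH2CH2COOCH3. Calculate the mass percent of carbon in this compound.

57.51%

Atom tally by fragment:
  CH3 → C:1 H:3
  CH(CH2OH) → C:2 H:4 O:1
  CH2 → C:1 H:2
  CH2COOCH3 → C:3 H:5 O:2
Element totals:
  C: 7
  H: 14
  O: 3
Molecular formula: C7H14O3.
Molar mass = 146.186 g/mol.
Mass from C: 7 × 12.011 = 84.077 g/mol.
%C = 84.077 / 146.186 × 100 = 57.51%.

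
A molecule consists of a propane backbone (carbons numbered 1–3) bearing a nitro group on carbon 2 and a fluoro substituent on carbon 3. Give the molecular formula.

C3H6FNO2

Atom tally by fragment:
  CH3 → C:1 H:3
  CH(NO2) → C:1 H:1 N:1 O:2
  CH2F → C:1 H:2 F:1
Element totals:
  C: 3
  H: 6
  F: 1
  N: 1
  O: 2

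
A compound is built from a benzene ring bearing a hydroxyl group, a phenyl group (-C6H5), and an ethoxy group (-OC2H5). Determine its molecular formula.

C14H14O2

Atom tally by fragment:
  benzene ring core → C:6 H:6
  (− 3 ring H displaced by substituents)
  + OH → O:1 H:1
  + C6H5 → C:6 H:5
  + OC2H5 → C:2 H:5 O:1
Element totals:
  C: 14
  H: 14
  O: 2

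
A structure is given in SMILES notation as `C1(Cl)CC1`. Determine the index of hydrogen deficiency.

Atom tally by fragment:
  cyclopropane ring core → C:3 H:6
  (− 1 ring H displaced by substituents)
  + Cl → Cl:1
Element totals:
  C: 3
  H: 5
  Cl: 1
Molecular formula: C3H5Cl.
DoU = (2C + 2 + N − H − X) / 2 = (2·3 + 2 + 0 − 5 − 1) / 2 = 1.

1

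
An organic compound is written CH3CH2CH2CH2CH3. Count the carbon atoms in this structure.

Element totals:
  C: 5
  H: 12

5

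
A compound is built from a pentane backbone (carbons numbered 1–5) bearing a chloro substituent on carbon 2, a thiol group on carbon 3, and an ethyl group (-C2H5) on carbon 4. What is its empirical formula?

C7H15ClS

Atom tally by fragment:
  CH3 → C:1 H:3
  CH(Cl) → C:1 H:1 Cl:1
  CH(SH) → C:1 H:2 S:1
  CH(C2H5) → C:3 H:6
  CH3 → C:1 H:3
Element totals:
  C: 7
  H: 15
  Cl: 1
  S: 1
Molecular formula: C7H15ClS.
gcd of subscripts (7, 1, 15, 1) = 1, so the empirical formula equals the molecular formula.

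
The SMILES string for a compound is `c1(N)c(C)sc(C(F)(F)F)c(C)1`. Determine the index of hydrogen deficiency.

3

Atom tally by fragment:
  thiophene ring core → C:4 H:4 S:1
  (− 4 ring H displaced by substituents)
  + NH2 → N:1 H:2
  + CH3 → C:1 H:3
  + CF3 → C:1 F:3
  + CH3 → C:1 H:3
Element totals:
  C: 7
  H: 8
  F: 3
  N: 1
  S: 1
Molecular formula: C7H8F3NS.
DoU = (2C + 2 + N − H − X) / 2 = (2·7 + 2 + 1 − 8 − 3) / 2 = 3.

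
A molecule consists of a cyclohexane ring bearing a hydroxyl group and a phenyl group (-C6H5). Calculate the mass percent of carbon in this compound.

81.77%

Atom tally by fragment:
  cyclohexane ring core → C:6 H:12
  (− 2 ring H displaced by substituents)
  + OH → O:1 H:1
  + C6H5 → C:6 H:5
Element totals:
  C: 12
  H: 16
  O: 1
Molecular formula: C12H16O.
Molar mass = 176.259 g/mol.
Mass from C: 12 × 12.011 = 144.132 g/mol.
%C = 144.132 / 176.259 × 100 = 81.77%.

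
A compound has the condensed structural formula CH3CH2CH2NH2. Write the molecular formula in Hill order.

C3H9N

Element totals:
  C: 3
  H: 9
  N: 1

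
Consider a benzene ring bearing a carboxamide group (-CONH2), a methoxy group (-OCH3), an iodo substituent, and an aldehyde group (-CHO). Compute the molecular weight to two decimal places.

305.07 g/mol

Atom tally by fragment:
  benzene ring core → C:6 H:6
  (− 4 ring H displaced by substituents)
  + CONH2 → C:1 H:2 O:1 N:1
  + OCH3 → C:1 H:3 O:1
  + I → I:1
  + CHO → C:1 H:1 O:1
Element totals:
  C: 9
  H: 8
  I: 1
  N: 1
  O: 3
Molecular formula: C9H8INO3.
  M = 9(12.011) + 8(1.008) + 126.904 + 14.007 + 3(15.999)
    = 108.099 + 8.064 + 126.904 + 14.007 + 47.997 = 305.071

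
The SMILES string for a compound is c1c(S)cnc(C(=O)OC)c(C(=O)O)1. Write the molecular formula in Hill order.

C8H7NO4S

Atom tally by fragment:
  pyridine ring core → C:5 H:5 N:1
  (− 3 ring H displaced by substituents)
  + SH → S:1 H:1
  + COOCH3 → C:2 H:3 O:2
  + COOH → C:1 H:1 O:2
Element totals:
  C: 8
  H: 7
  N: 1
  O: 4
  S: 1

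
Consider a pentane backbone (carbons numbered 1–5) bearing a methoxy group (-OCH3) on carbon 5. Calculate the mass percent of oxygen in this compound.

Atom tally by fragment:
  CH3 → C:1 H:3
  CH2 → C:1 H:2
  CH2 → C:1 H:2
  CH2 → C:1 H:2
  CH2OCH3 → C:2 H:5 O:1
Element totals:
  C: 6
  H: 14
  O: 1
Molecular formula: C6H14O.
Molar mass = 102.177 g/mol.
Mass from O: 1 × 15.999 = 15.999 g/mol.
%O = 15.999 / 102.177 × 100 = 15.66%.

15.66%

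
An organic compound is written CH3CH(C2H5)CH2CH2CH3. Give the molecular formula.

C7H16

Element totals:
  C: 7
  H: 16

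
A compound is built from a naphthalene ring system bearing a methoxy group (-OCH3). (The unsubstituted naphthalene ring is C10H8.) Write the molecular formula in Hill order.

Atom tally by fragment:
  naphthalene ring system core → C:10 H:8
  (− 1 ring H displaced by substituents)
  + OCH3 → C:1 H:3 O:1
Element totals:
  C: 11
  H: 10
  O: 1

C11H10O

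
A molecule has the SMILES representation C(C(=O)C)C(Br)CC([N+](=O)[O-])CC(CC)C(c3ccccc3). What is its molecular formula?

C17H24BrNO3

Atom tally by fragment:
  CH3COCH2 → C:3 H:5 O:1
  CH(Br) → C:1 H:1 Br:1
  CH2 → C:1 H:2
  CH(NO2) → C:1 H:1 N:1 O:2
  CH2 → C:1 H:2
  CH(C2H5) → C:3 H:6
  CH2C6H5 → C:7 H:7
Element totals:
  C: 17
  H: 24
  Br: 1
  N: 1
  O: 3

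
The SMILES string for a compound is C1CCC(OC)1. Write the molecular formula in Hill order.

C5H10O

Atom tally by fragment:
  cyclobutane ring core → C:4 H:8
  (− 1 ring H displaced by substituents)
  + OCH3 → C:1 H:3 O:1
Element totals:
  C: 5
  H: 10
  O: 1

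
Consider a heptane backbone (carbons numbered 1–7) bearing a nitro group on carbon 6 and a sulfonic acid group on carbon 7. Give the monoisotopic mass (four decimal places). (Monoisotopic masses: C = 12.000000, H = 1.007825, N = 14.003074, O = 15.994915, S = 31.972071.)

225.0671

Atom tally by fragment:
  CH3 → C:1 H:3
  CH2 → C:1 H:2
  CH2 → C:1 H:2
  CH2 → C:1 H:2
  CH2 → C:1 H:2
  CH(NO2) → C:1 H:1 N:1 O:2
  CH2SO3H → C:1 H:3 S:1 O:3
Element totals:
  C: 7
  H: 15
  N: 1
  O: 5
  S: 1
Molecular formula: C7H15NO5S.
  M = 7(12.0) + 15(1.007825) + 14.003074 + 5(15.994915) + 31.972071
    = 84.000000 + 15.117375 + 14.003074 + 79.974575 + 31.972071 = 225.067095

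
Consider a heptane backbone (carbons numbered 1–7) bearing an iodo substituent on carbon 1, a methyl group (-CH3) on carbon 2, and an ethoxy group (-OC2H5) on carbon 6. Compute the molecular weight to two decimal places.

284.18 g/mol

Atom tally by fragment:
  ICH2 → C:1 H:2 I:1
  CH(CH3) → C:2 H:4
  CH2 → C:1 H:2
  CH2 → C:1 H:2
  CH2 → C:1 H:2
  CH(OC2H5) → C:3 H:6 O:1
  CH3 → C:1 H:3
Element totals:
  C: 10
  H: 21
  I: 1
  O: 1
Molecular formula: C10H21IO.
  M = 10(12.011) + 21(1.008) + 126.904 + 15.999
    = 120.110 + 21.168 + 126.904 + 15.999 = 284.181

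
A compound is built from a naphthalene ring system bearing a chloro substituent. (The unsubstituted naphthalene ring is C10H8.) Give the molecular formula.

C10H7Cl

Atom tally by fragment:
  naphthalene ring system core → C:10 H:8
  (− 1 ring H displaced by substituents)
  + Cl → Cl:1
Element totals:
  C: 10
  H: 7
  Cl: 1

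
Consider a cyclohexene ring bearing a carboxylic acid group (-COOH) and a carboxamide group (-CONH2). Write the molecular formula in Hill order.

Atom tally by fragment:
  cyclohexene ring core → C:6 H:10
  (− 2 ring H displaced by substituents)
  + COOH → C:1 H:1 O:2
  + CONH2 → C:1 H:2 O:1 N:1
Element totals:
  C: 8
  H: 11
  N: 1
  O: 3

C8H11NO3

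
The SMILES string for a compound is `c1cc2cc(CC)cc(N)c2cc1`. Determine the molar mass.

Atom tally by fragment:
  naphthalene ring system core → C:10 H:8
  (− 2 ring H displaced by substituents)
  + C2H5 → C:2 H:5
  + NH2 → N:1 H:2
Element totals:
  C: 12
  H: 13
  N: 1
Molecular formula: C12H13N.
  M = 12(12.011) + 13(1.008) + 14.007
    = 144.132 + 13.104 + 14.007 = 171.243

171.24 g/mol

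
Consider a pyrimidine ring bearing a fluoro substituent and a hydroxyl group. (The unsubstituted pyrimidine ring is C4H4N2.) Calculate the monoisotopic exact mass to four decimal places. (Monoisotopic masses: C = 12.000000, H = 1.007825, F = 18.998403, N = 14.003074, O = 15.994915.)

Atom tally by fragment:
  pyrimidine ring core → C:4 H:4 N:2
  (− 2 ring H displaced by substituents)
  + F → F:1
  + OH → O:1 H:1
Element totals:
  C: 4
  H: 3
  F: 1
  N: 2
  O: 1
Molecular formula: C4H3FN2O.
  M = 4(12.0) + 3(1.007825) + 18.998403 + 2(14.003074) + 15.994915
    = 48.000000 + 3.023475 + 18.998403 + 28.006148 + 15.994915 = 114.022941

114.0229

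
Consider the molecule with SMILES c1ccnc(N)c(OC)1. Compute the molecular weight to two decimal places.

124.14 g/mol

Atom tally by fragment:
  pyridine ring core → C:5 H:5 N:1
  (− 2 ring H displaced by substituents)
  + NH2 → N:1 H:2
  + OCH3 → C:1 H:3 O:1
Element totals:
  C: 6
  H: 8
  N: 2
  O: 1
Molecular formula: C6H8N2O.
  M = 6(12.011) + 8(1.008) + 2(14.007) + 15.999
    = 72.066 + 8.064 + 28.014 + 15.999 = 124.143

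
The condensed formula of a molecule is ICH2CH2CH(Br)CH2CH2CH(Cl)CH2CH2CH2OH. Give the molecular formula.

Element totals:
  C: 9
  H: 17
  Br: 1
  Cl: 1
  I: 1
  O: 1

C9H17BrClIO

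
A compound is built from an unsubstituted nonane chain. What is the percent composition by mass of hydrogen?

Atom tally by fragment:
  CH3 → C:1 H:3
  CH2 → C:1 H:2
  CH2 → C:1 H:2
  CH2 → C:1 H:2
  CH2 → C:1 H:2
  CH2 → C:1 H:2
  CH2 → C:1 H:2
  CH2 → C:1 H:2
  CH3 → C:1 H:3
Element totals:
  C: 9
  H: 20
Molecular formula: C9H20.
Molar mass = 128.259 g/mol.
Mass from H: 20 × 1.008 = 20.160 g/mol.
%H = 20.160 / 128.259 × 100 = 15.72%.

15.72%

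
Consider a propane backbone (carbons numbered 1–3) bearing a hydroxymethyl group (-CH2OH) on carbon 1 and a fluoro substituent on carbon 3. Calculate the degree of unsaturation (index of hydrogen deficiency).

Atom tally by fragment:
  HOCH2CH2 → C:2 H:5 O:1
  CH2 → C:1 H:2
  CH2F → C:1 H:2 F:1
Element totals:
  C: 4
  H: 9
  F: 1
  O: 1
Molecular formula: C4H9FO.
DoU = (2C + 2 + N − H − X) / 2 = (2·4 + 2 + 0 − 9 − 1) / 2 = 0.

0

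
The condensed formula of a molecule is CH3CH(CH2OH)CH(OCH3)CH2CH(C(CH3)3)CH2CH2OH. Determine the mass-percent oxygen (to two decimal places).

20.66%

Atom tally by fragment:
  CH3 → C:1 H:3
  CH(CH2OH) → C:2 H:4 O:1
  CH(OCH3) → C:2 H:4 O:1
  CH2 → C:1 H:2
  CH(C(CH3)3) → C:5 H:10
  CH2 → C:1 H:2
  CH2OH → C:1 H:3 O:1
Element totals:
  C: 13
  H: 28
  O: 3
Molecular formula: C13H28O3.
Molar mass = 232.364 g/mol.
Mass from O: 3 × 15.999 = 47.997 g/mol.
%O = 47.997 / 232.364 × 100 = 20.66%.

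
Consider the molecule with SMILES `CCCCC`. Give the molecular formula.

C5H12

Atom tally by fragment:
  CH3 → C:1 H:3
  CH2 → C:1 H:2
  CH2 → C:1 H:2
  CH2 → C:1 H:2
  CH3 → C:1 H:3
Element totals:
  C: 5
  H: 12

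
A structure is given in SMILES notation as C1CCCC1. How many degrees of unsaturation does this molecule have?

Atom tally by fragment:
  cyclopentane ring core → C:5 H:10
Element totals:
  C: 5
  H: 10
Molecular formula: C5H10.
DoU = (2C + 2 + N − H − X) / 2 = (2·5 + 2 + 0 − 10 − 0) / 2 = 1.

1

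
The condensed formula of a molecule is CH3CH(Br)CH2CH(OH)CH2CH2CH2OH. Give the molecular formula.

Element totals:
  C: 7
  H: 15
  Br: 1
  O: 2

C7H15BrO2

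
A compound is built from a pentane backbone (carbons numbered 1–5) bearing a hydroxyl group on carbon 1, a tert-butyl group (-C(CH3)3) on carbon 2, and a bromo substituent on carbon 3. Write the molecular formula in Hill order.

Atom tally by fragment:
  HOCH2 → C:1 H:3 O:1
  CH(C(CH3)3) → C:5 H:10
  CH(Br) → C:1 H:1 Br:1
  CH2 → C:1 H:2
  CH3 → C:1 H:3
Element totals:
  C: 9
  H: 19
  Br: 1
  O: 1

C9H19BrO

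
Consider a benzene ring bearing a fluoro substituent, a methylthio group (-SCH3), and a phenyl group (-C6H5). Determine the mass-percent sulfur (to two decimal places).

Atom tally by fragment:
  benzene ring core → C:6 H:6
  (− 3 ring H displaced by substituents)
  + F → F:1
  + SCH3 → C:1 H:3 S:1
  + C6H5 → C:6 H:5
Element totals:
  C: 13
  H: 11
  F: 1
  S: 1
Molecular formula: C13H11FS.
Molar mass = 218.289 g/mol.
Mass from S: 1 × 32.06 = 32.060 g/mol.
%S = 32.060 / 218.289 × 100 = 14.69%.

14.69%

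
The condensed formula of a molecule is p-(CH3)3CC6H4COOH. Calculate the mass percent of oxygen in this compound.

Atom tally by fragment:
  benzene ring core → C:6 H:6
  (− 2 ring H displaced by substituents)
  + C(CH3)3 → C:4 H:9
  + COOH → C:1 H:1 O:2
Element totals:
  C: 11
  H: 14
  O: 2
Molecular formula: C11H14O2.
Molar mass = 178.231 g/mol.
Mass from O: 2 × 15.999 = 31.998 g/mol.
%O = 31.998 / 178.231 × 100 = 17.95%.

17.95%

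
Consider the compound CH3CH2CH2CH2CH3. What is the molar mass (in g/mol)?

72.15 g/mol

Element totals:
  C: 5
  H: 12
Molecular formula: C5H12.
  M = 5(12.011) + 12(1.008)
    = 60.055 + 12.096 = 72.151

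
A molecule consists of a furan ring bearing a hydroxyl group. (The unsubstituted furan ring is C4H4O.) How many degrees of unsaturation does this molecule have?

Atom tally by fragment:
  furan ring core → C:4 H:4 O:1
  (− 1 ring H displaced by substituents)
  + OH → O:1 H:1
Element totals:
  C: 4
  H: 4
  O: 2
Molecular formula: C4H4O2.
DoU = (2C + 2 + N − H − X) / 2 = (2·4 + 2 + 0 − 4 − 0) / 2 = 3.

3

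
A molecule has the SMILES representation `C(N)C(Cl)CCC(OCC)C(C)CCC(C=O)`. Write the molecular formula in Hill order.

C13H26ClNO2

Atom tally by fragment:
  H2NCH2 → C:1 H:4 N:1
  CH(Cl) → C:1 H:1 Cl:1
  CH2 → C:1 H:2
  CH2 → C:1 H:2
  CH(OC2H5) → C:3 H:6 O:1
  CH(CH3) → C:2 H:4
  CH2 → C:1 H:2
  CH2 → C:1 H:2
  CH2CHO → C:2 H:3 O:1
Element totals:
  C: 13
  H: 26
  Cl: 1
  N: 1
  O: 2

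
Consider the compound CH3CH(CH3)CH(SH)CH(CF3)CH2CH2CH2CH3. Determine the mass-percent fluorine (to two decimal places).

24.96%

Atom tally by fragment:
  CH3 → C:1 H:3
  CH(CH3) → C:2 H:4
  CH(SH) → C:1 H:2 S:1
  CH(CF3) → C:2 H:1 F:3
  CH2 → C:1 H:2
  CH2 → C:1 H:2
  CH2 → C:1 H:2
  CH3 → C:1 H:3
Element totals:
  C: 10
  H: 19
  F: 3
  S: 1
Molecular formula: C10H19F3S.
Molar mass = 228.316 g/mol.
Mass from F: 3 × 18.998 = 56.994 g/mol.
%F = 56.994 / 228.316 × 100 = 24.96%.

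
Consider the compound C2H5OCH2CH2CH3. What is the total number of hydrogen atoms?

12

Atom tally by fragment:
  C2H5OCH2 → C:3 H:7 O:1
  CH2 → C:1 H:2
  CH3 → C:1 H:3
Element totals:
  C: 5
  H: 12
  O: 1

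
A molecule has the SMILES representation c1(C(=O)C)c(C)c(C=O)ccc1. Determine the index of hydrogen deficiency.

Atom tally by fragment:
  benzene ring core → C:6 H:6
  (− 3 ring H displaced by substituents)
  + COCH3 → C:2 H:3 O:1
  + CH3 → C:1 H:3
  + CHO → C:1 H:1 O:1
Element totals:
  C: 10
  H: 10
  O: 2
Molecular formula: C10H10O2.
DoU = (2C + 2 + N − H − X) / 2 = (2·10 + 2 + 0 − 10 − 0) / 2 = 6.

6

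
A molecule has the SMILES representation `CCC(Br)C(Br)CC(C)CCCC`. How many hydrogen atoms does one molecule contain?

Atom tally by fragment:
  CH3 → C:1 H:3
  CH2 → C:1 H:2
  CH(Br) → C:1 H:1 Br:1
  CH(Br) → C:1 H:1 Br:1
  CH2 → C:1 H:2
  CH(CH3) → C:2 H:4
  CH2 → C:1 H:2
  CH2 → C:1 H:2
  CH2 → C:1 H:2
  CH3 → C:1 H:3
Element totals:
  C: 11
  H: 22
  Br: 2

22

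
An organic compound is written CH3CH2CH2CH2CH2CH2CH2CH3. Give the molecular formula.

Atom tally by fragment:
  CH3 → C:1 H:3
  CH2 → C:1 H:2
  CH2 → C:1 H:2
  CH2 → C:1 H:2
  CH2 → C:1 H:2
  CH2 → C:1 H:2
  CH2 → C:1 H:2
  CH3 → C:1 H:3
Element totals:
  C: 8
  H: 18

C8H18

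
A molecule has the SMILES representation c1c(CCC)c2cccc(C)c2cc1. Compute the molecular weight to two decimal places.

184.28 g/mol

Atom tally by fragment:
  naphthalene ring system core → C:10 H:8
  (− 2 ring H displaced by substituents)
  + CH2CH2CH3 → C:3 H:7
  + CH3 → C:1 H:3
Element totals:
  C: 14
  H: 16
Molecular formula: C14H16.
  M = 14(12.011) + 16(1.008)
    = 168.154 + 16.128 = 184.282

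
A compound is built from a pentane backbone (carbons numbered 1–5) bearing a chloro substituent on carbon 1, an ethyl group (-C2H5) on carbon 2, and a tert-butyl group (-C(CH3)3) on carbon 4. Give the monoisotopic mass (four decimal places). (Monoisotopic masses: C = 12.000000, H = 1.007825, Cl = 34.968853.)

Atom tally by fragment:
  ClCH2 → C:1 H:2 Cl:1
  CH(C2H5) → C:3 H:6
  CH2 → C:1 H:2
  CH(C(CH3)3) → C:5 H:10
  CH3 → C:1 H:3
Element totals:
  C: 11
  H: 23
  Cl: 1
Molecular formula: C11H23Cl.
  M = 11(12.0) + 23(1.007825) + 34.968853
    = 132.000000 + 23.179975 + 34.968853 = 190.148828

190.1488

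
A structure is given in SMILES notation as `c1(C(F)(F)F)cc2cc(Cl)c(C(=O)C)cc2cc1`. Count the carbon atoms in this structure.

Atom tally by fragment:
  naphthalene ring system core → C:10 H:8
  (− 3 ring H displaced by substituents)
  + CF3 → C:1 F:3
  + Cl → Cl:1
  + COCH3 → C:2 H:3 O:1
Element totals:
  C: 13
  H: 8
  Cl: 1
  F: 3
  O: 1

13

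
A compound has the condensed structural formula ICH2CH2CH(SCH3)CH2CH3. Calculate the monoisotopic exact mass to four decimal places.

Element totals:
  C: 6
  H: 13
  I: 1
  S: 1
Molecular formula: C6H13IS.
  M = 6(12.0) + 13(1.007825) + 126.904472 + 31.972071
    = 72.000000 + 13.101725 + 126.904472 + 31.972071 = 243.978268

243.9783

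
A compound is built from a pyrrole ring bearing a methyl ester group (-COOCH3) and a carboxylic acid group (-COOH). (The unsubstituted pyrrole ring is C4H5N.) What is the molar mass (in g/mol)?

169.14 g/mol

Atom tally by fragment:
  pyrrole ring core → C:4 H:5 N:1
  (− 2 ring H displaced by substituents)
  + COOCH3 → C:2 H:3 O:2
  + COOH → C:1 H:1 O:2
Element totals:
  C: 7
  H: 7
  N: 1
  O: 4
Molecular formula: C7H7NO4.
  M = 7(12.011) + 7(1.008) + 14.007 + 4(15.999)
    = 84.077 + 7.056 + 14.007 + 63.996 = 169.136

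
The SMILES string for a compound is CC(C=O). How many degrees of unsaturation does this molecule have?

Atom tally by fragment:
  CH3 → C:1 H:3
  CH2CHO → C:2 H:3 O:1
Element totals:
  C: 3
  H: 6
  O: 1
Molecular formula: C3H6O.
DoU = (2C + 2 + N − H − X) / 2 = (2·3 + 2 + 0 − 6 − 0) / 2 = 1.

1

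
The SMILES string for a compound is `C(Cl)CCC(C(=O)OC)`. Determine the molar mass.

Atom tally by fragment:
  ClCH2 → C:1 H:2 Cl:1
  CH2 → C:1 H:2
  CH2 → C:1 H:2
  CH2COOCH3 → C:3 H:5 O:2
Element totals:
  C: 6
  H: 11
  Cl: 1
  O: 2
Molecular formula: C6H11ClO2.
  M = 6(12.011) + 11(1.008) + 35.45 + 2(15.999)
    = 72.066 + 11.088 + 35.450 + 31.998 = 150.602

150.60 g/mol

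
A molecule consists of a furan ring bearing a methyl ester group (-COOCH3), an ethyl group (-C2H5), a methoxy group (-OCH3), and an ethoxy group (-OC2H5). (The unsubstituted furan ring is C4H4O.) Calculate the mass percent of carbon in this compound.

57.89%

Atom tally by fragment:
  furan ring core → C:4 H:4 O:1
  (− 4 ring H displaced by substituents)
  + COOCH3 → C:2 H:3 O:2
  + C2H5 → C:2 H:5
  + OCH3 → C:1 H:3 O:1
  + OC2H5 → C:2 H:5 O:1
Element totals:
  C: 11
  H: 16
  O: 5
Molecular formula: C11H16O5.
Molar mass = 228.244 g/mol.
Mass from C: 11 × 12.011 = 132.121 g/mol.
%C = 132.121 / 228.244 × 100 = 57.89%.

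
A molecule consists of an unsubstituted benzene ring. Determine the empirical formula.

CH

Atom tally by fragment:
  benzene ring core → C:6 H:6
Element totals:
  C: 6
  H: 6
Molecular formula: C6H6.
gcd of subscripts = 6; dividing each by 6:
  C: 6/6 = 1
  H: 6/6 = 1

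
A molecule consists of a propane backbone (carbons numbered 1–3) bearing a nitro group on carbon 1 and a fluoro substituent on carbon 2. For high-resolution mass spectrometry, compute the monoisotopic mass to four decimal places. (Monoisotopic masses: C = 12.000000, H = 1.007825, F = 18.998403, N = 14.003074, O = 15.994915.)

107.0383

Atom tally by fragment:
  O2NCH2 → C:1 H:2 N:1 O:2
  CH(F) → C:1 H:1 F:1
  CH3 → C:1 H:3
Element totals:
  C: 3
  H: 6
  F: 1
  N: 1
  O: 2
Molecular formula: C3H6FNO2.
  M = 3(12.0) + 6(1.007825) + 18.998403 + 14.003074 + 2(15.994915)
    = 36.000000 + 6.046950 + 18.998403 + 14.003074 + 31.989830 = 107.038257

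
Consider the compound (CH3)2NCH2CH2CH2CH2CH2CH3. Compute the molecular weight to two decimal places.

Element totals:
  C: 8
  H: 19
  N: 1
Molecular formula: C8H19N.
  M = 8(12.011) + 19(1.008) + 14.007
    = 96.088 + 19.152 + 14.007 = 129.247

129.25 g/mol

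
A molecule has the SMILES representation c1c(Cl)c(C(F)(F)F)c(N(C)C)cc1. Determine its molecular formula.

Atom tally by fragment:
  benzene ring core → C:6 H:6
  (− 3 ring H displaced by substituents)
  + Cl → Cl:1
  + CF3 → C:1 F:3
  + N(CH3)2 → N:1 C:2 H:6
Element totals:
  C: 9
  H: 9
  Cl: 1
  F: 3
  N: 1

C9H9ClF3N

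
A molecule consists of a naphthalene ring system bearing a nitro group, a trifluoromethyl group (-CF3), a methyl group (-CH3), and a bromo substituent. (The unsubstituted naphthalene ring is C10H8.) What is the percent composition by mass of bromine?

Atom tally by fragment:
  naphthalene ring system core → C:10 H:8
  (− 4 ring H displaced by substituents)
  + NO2 → N:1 O:2
  + CF3 → C:1 F:3
  + CH3 → C:1 H:3
  + Br → Br:1
Element totals:
  C: 12
  H: 7
  Br: 1
  F: 3
  N: 1
  O: 2
Molecular formula: C12H7BrF3NO2.
Molar mass = 334.091 g/mol.
Mass from Br: 1 × 79.904 = 79.904 g/mol.
%Br = 79.904 / 334.091 × 100 = 23.92%.

23.92%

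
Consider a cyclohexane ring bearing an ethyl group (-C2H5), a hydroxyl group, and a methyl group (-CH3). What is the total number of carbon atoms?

Atom tally by fragment:
  cyclohexane ring core → C:6 H:12
  (− 3 ring H displaced by substituents)
  + C2H5 → C:2 H:5
  + OH → O:1 H:1
  + CH3 → C:1 H:3
Element totals:
  C: 9
  H: 18
  O: 1

9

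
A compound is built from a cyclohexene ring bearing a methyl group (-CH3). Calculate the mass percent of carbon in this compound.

Atom tally by fragment:
  cyclohexene ring core → C:6 H:10
  (− 1 ring H displaced by substituents)
  + CH3 → C:1 H:3
Element totals:
  C: 7
  H: 12
Molecular formula: C7H12.
Molar mass = 96.173 g/mol.
Mass from C: 7 × 12.011 = 84.077 g/mol.
%C = 84.077 / 96.173 × 100 = 87.42%.

87.42%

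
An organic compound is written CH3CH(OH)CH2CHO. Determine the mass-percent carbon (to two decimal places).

Atom tally by fragment:
  CH3 → C:1 H:3
  CH(OH) → C:1 H:2 O:1
  CH2CHO → C:2 H:3 O:1
Element totals:
  C: 4
  H: 8
  O: 2
Molecular formula: C4H8O2.
Molar mass = 88.106 g/mol.
Mass from C: 4 × 12.011 = 48.044 g/mol.
%C = 48.044 / 88.106 × 100 = 54.53%.

54.53%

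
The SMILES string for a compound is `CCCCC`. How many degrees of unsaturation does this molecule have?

Atom tally by fragment:
  CH3 → C:1 H:3
  CH2 → C:1 H:2
  CH2 → C:1 H:2
  CH2 → C:1 H:2
  CH3 → C:1 H:3
Element totals:
  C: 5
  H: 12
Molecular formula: C5H12.
DoU = (2C + 2 + N − H − X) / 2 = (2·5 + 2 + 0 − 12 − 0) / 2 = 0.

0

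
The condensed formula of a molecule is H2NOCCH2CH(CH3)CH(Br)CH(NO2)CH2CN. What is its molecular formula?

C8H12BrN3O3

Atom tally by fragment:
  H2NOCCH2 → C:2 H:4 O:1 N:1
  CH(CH3) → C:2 H:4
  CH(Br) → C:1 H:1 Br:1
  CH(NO2) → C:1 H:1 N:1 O:2
  CH2CN → C:2 H:2 N:1
Element totals:
  C: 8
  H: 12
  Br: 1
  N: 3
  O: 3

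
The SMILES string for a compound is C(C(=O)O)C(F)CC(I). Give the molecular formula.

C5H8FIO2

Atom tally by fragment:
  HOOCCH2 → C:2 H:3 O:2
  CH(F) → C:1 H:1 F:1
  CH2 → C:1 H:2
  CH2I → C:1 H:2 I:1
Element totals:
  C: 5
  H: 8
  F: 1
  I: 1
  O: 2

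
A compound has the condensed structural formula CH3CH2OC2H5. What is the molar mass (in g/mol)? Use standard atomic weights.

74.12 g/mol

Element totals:
  C: 4
  H: 10
  O: 1
Molecular formula: C4H10O.
  M = 4(12.011) + 10(1.008) + 15.999
    = 48.044 + 10.080 + 15.999 = 74.123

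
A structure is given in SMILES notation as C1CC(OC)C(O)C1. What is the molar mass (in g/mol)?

116.16 g/mol

Atom tally by fragment:
  cyclopentane ring core → C:5 H:10
  (− 2 ring H displaced by substituents)
  + OCH3 → C:1 H:3 O:1
  + OH → O:1 H:1
Element totals:
  C: 6
  H: 12
  O: 2
Molecular formula: C6H12O2.
  M = 6(12.011) + 12(1.008) + 2(15.999)
    = 72.066 + 12.096 + 31.998 = 116.160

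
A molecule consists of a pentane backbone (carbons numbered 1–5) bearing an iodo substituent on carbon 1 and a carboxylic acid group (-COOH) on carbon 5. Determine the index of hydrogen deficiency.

1

Atom tally by fragment:
  ICH2 → C:1 H:2 I:1
  CH2 → C:1 H:2
  CH2 → C:1 H:2
  CH2 → C:1 H:2
  CH2COOH → C:2 H:3 O:2
Element totals:
  C: 6
  H: 11
  I: 1
  O: 2
Molecular formula: C6H11IO2.
DoU = (2C + 2 + N − H − X) / 2 = (2·6 + 2 + 0 − 11 − 1) / 2 = 1.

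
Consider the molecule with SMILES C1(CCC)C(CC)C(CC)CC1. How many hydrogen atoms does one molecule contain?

Atom tally by fragment:
  cyclopentane ring core → C:5 H:10
  (− 3 ring H displaced by substituents)
  + CH2CH2CH3 → C:3 H:7
  + C2H5 → C:2 H:5
  + C2H5 → C:2 H:5
Element totals:
  C: 12
  H: 24

24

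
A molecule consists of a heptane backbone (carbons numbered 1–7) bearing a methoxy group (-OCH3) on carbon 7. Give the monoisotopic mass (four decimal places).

130.1358

Atom tally by fragment:
  CH3 → C:1 H:3
  CH2 → C:1 H:2
  CH2 → C:1 H:2
  CH2 → C:1 H:2
  CH2 → C:1 H:2
  CH2 → C:1 H:2
  CH2OCH3 → C:2 H:5 O:1
Element totals:
  C: 8
  H: 18
  O: 1
Molecular formula: C8H18O.
  M = 8(12.0) + 18(1.007825) + 15.994915
    = 96.000000 + 18.140850 + 15.994915 = 130.135765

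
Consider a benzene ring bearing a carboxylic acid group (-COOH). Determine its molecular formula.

Atom tally by fragment:
  benzene ring core → C:6 H:6
  (− 1 ring H displaced by substituents)
  + COOH → C:1 H:1 O:2
Element totals:
  C: 7
  H: 6
  O: 2

C7H6O2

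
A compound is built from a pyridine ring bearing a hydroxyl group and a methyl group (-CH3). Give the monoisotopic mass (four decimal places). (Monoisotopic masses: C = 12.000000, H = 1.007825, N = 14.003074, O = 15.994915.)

109.0528

Atom tally by fragment:
  pyridine ring core → C:5 H:5 N:1
  (− 2 ring H displaced by substituents)
  + OH → O:1 H:1
  + CH3 → C:1 H:3
Element totals:
  C: 6
  H: 7
  N: 1
  O: 1
Molecular formula: C6H7NO.
  M = 6(12.0) + 7(1.007825) + 14.003074 + 15.994915
    = 72.000000 + 7.054775 + 14.003074 + 15.994915 = 109.052764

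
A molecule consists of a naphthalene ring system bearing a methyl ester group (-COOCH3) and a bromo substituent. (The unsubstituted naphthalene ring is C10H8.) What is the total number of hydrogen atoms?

9

Atom tally by fragment:
  naphthalene ring system core → C:10 H:8
  (− 2 ring H displaced by substituents)
  + COOCH3 → C:2 H:3 O:2
  + Br → Br:1
Element totals:
  C: 12
  H: 9
  Br: 1
  O: 2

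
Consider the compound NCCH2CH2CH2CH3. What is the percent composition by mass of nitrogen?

Atom tally by fragment:
  NCCH2 → C:2 H:2 N:1
  CH2 → C:1 H:2
  CH2 → C:1 H:2
  CH3 → C:1 H:3
Element totals:
  C: 5
  H: 9
  N: 1
Molecular formula: C5H9N.
Molar mass = 83.134 g/mol.
Mass from N: 1 × 14.007 = 14.007 g/mol.
%N = 14.007 / 83.134 × 100 = 16.85%.

16.85%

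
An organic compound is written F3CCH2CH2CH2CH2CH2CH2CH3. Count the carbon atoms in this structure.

Atom tally by fragment:
  F3CCH2 → C:2 H:2 F:3
  CH2 → C:1 H:2
  CH2 → C:1 H:2
  CH2 → C:1 H:2
  CH2 → C:1 H:2
  CH2 → C:1 H:2
  CH3 → C:1 H:3
Element totals:
  C: 8
  H: 15
  F: 3

8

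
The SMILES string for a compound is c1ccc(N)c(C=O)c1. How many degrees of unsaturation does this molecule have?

5

Atom tally by fragment:
  benzene ring core → C:6 H:6
  (− 2 ring H displaced by substituents)
  + NH2 → N:1 H:2
  + CHO → C:1 H:1 O:1
Element totals:
  C: 7
  H: 7
  N: 1
  O: 1
Molecular formula: C7H7NO.
DoU = (2C + 2 + N − H − X) / 2 = (2·7 + 2 + 1 − 7 − 0) / 2 = 5.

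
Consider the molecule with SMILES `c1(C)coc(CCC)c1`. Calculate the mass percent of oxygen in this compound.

12.88%

Atom tally by fragment:
  furan ring core → C:4 H:4 O:1
  (− 2 ring H displaced by substituents)
  + CH3 → C:1 H:3
  + CH2CH2CH3 → C:3 H:7
Element totals:
  C: 8
  H: 12
  O: 1
Molecular formula: C8H12O.
Molar mass = 124.183 g/mol.
Mass from O: 1 × 15.999 = 15.999 g/mol.
%O = 15.999 / 124.183 × 100 = 12.88%.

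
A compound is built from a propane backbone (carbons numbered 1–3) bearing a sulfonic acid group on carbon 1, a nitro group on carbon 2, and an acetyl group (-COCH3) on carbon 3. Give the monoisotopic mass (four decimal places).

211.0151

Atom tally by fragment:
  HO3SCH2 → C:1 H:3 S:1 O:3
  CH(NO2) → C:1 H:1 N:1 O:2
  CH2COCH3 → C:3 H:5 O:1
Element totals:
  C: 5
  H: 9
  N: 1
  O: 6
  S: 1
Molecular formula: C5H9NO6S.
  M = 5(12.0) + 9(1.007825) + 14.003074 + 6(15.994915) + 31.972071
    = 60.000000 + 9.070425 + 14.003074 + 95.969490 + 31.972071 = 211.015060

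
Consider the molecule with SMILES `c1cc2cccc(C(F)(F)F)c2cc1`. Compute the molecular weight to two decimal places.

196.17 g/mol

Atom tally by fragment:
  naphthalene ring system core → C:10 H:8
  (− 1 ring H displaced by substituents)
  + CF3 → C:1 F:3
Element totals:
  C: 11
  H: 7
  F: 3
Molecular formula: C11H7F3.
  M = 11(12.011) + 7(1.008) + 3(18.998)
    = 132.121 + 7.056 + 56.994 = 196.171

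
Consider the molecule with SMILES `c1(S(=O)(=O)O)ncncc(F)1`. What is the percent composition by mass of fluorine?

Atom tally by fragment:
  pyrimidine ring core → C:4 H:4 N:2
  (− 2 ring H displaced by substituents)
  + SO3H → S:1 O:3 H:1
  + F → F:1
Element totals:
  C: 4
  H: 3
  F: 1
  N: 2
  O: 3
  S: 1
Molecular formula: C4H3FN2O3S.
Molar mass = 178.137 g/mol.
Mass from F: 1 × 18.998 = 18.998 g/mol.
%F = 18.998 / 178.137 × 100 = 10.66%.

10.66%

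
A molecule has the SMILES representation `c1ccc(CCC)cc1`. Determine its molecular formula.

C9H12

Atom tally by fragment:
  benzene ring core → C:6 H:6
  (− 1 ring H displaced by substituents)
  + CH2CH2CH3 → C:3 H:7
Element totals:
  C: 9
  H: 12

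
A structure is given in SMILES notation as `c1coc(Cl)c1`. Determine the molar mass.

Atom tally by fragment:
  furan ring core → C:4 H:4 O:1
  (− 1 ring H displaced by substituents)
  + Cl → Cl:1
Element totals:
  C: 4
  H: 3
  Cl: 1
  O: 1
Molecular formula: C4H3ClO.
  M = 4(12.011) + 3(1.008) + 35.45 + 15.999
    = 48.044 + 3.024 + 35.450 + 15.999 = 102.517

102.52 g/mol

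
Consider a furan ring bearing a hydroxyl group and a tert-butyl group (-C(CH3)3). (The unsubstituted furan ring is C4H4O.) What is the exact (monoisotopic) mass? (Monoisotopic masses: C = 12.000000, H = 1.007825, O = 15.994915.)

140.0837

Atom tally by fragment:
  furan ring core → C:4 H:4 O:1
  (− 2 ring H displaced by substituents)
  + OH → O:1 H:1
  + C(CH3)3 → C:4 H:9
Element totals:
  C: 8
  H: 12
  O: 2
Molecular formula: C8H12O2.
  M = 8(12.0) + 12(1.007825) + 2(15.994915)
    = 96.000000 + 12.093900 + 31.989830 = 140.083730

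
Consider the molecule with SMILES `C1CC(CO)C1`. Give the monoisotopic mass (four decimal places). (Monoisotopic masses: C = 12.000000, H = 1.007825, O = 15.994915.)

Atom tally by fragment:
  cyclobutane ring core → C:4 H:8
  (− 1 ring H displaced by substituents)
  + CH2OH → C:1 H:3 O:1
Element totals:
  C: 5
  H: 10
  O: 1
Molecular formula: C5H10O.
  M = 5(12.0) + 10(1.007825) + 15.994915
    = 60.000000 + 10.078250 + 15.994915 = 86.073165

86.0732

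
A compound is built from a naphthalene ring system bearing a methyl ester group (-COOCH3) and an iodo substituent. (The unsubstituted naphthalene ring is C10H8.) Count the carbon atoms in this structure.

12

Atom tally by fragment:
  naphthalene ring system core → C:10 H:8
  (− 2 ring H displaced by substituents)
  + COOCH3 → C:2 H:3 O:2
  + I → I:1
Element totals:
  C: 12
  H: 9
  I: 1
  O: 2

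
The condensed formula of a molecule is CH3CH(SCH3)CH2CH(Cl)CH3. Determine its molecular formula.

Atom tally by fragment:
  CH3 → C:1 H:3
  CH(SCH3) → C:2 H:4 S:1
  CH2 → C:1 H:2
  CH(Cl) → C:1 H:1 Cl:1
  CH3 → C:1 H:3
Element totals:
  C: 6
  H: 13
  Cl: 1
  S: 1

C6H13ClS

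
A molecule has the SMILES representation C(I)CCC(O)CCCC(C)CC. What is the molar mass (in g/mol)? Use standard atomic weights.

298.21 g/mol

Atom tally by fragment:
  ICH2 → C:1 H:2 I:1
  CH2 → C:1 H:2
  CH2 → C:1 H:2
  CH(OH) → C:1 H:2 O:1
  CH2 → C:1 H:2
  CH2 → C:1 H:2
  CH2 → C:1 H:2
  CH(CH3) → C:2 H:4
  CH2 → C:1 H:2
  CH3 → C:1 H:3
Element totals:
  C: 11
  H: 23
  I: 1
  O: 1
Molecular formula: C11H23IO.
  M = 11(12.011) + 23(1.008) + 126.904 + 15.999
    = 132.121 + 23.184 + 126.904 + 15.999 = 298.208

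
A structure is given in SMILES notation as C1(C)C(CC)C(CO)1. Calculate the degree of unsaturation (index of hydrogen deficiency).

1

Atom tally by fragment:
  cyclopropane ring core → C:3 H:6
  (− 3 ring H displaced by substituents)
  + CH3 → C:1 H:3
  + C2H5 → C:2 H:5
  + CH2OH → C:1 H:3 O:1
Element totals:
  C: 7
  H: 14
  O: 1
Molecular formula: C7H14O.
DoU = (2C + 2 + N − H − X) / 2 = (2·7 + 2 + 0 − 14 − 0) / 2 = 1.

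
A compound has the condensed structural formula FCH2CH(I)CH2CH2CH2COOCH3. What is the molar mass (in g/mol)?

Atom tally by fragment:
  FCH2 → C:1 H:2 F:1
  CH(I) → C:1 H:1 I:1
  CH2 → C:1 H:2
  CH2 → C:1 H:2
  CH2COOCH3 → C:3 H:5 O:2
Element totals:
  C: 7
  H: 12
  F: 1
  I: 1
  O: 2
Molecular formula: C7H12FIO2.
  M = 7(12.011) + 12(1.008) + 18.998 + 126.904 + 2(15.999)
    = 84.077 + 12.096 + 18.998 + 126.904 + 31.998 = 274.073

274.07 g/mol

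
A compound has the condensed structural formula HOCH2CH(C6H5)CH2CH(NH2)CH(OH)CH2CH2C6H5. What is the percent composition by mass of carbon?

76.22%

Atom tally by fragment:
  HOCH2 → C:1 H:3 O:1
  CH(C6H5) → C:7 H:6
  CH2 → C:1 H:2
  CH(NH2) → C:1 H:3 N:1
  CH(OH) → C:1 H:2 O:1
  CH2 → C:1 H:2
  CH2C6H5 → C:7 H:7
Element totals:
  C: 19
  H: 25
  N: 1
  O: 2
Molecular formula: C19H25NO2.
Molar mass = 299.414 g/mol.
Mass from C: 19 × 12.011 = 228.209 g/mol.
%C = 228.209 / 299.414 × 100 = 76.22%.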